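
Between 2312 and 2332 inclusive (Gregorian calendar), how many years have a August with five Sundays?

August has 31 days; it has five Sundays when Sunday falls among the first (month-length − 28) days — i.e. when August 1 is one of Sunday/Saturday/Friday.
August 1 by year: 2312:Thu 2313:Fri✓ 2314:Sat✓ 2315:Sun✓ 2316:Tue 2317:Wed 2318:Thu 2319:Fri✓ 2320:Sun✓ 2321:Mon 2322:Tue 2323:Wed 2324:Fri✓ 2325:Sat✓ 2326:Sun✓ 2327:Mon 2328:Wed 2329:Thu 2330:Fri✓ 2331:Sat✓ 2332:Mon
Years with five Sundays: 2313, 2314, 2315, 2319, 2320, 2324, 2325, 2326, 2330, 2331 → 10.

10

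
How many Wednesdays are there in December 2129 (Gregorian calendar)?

4

December 2129 has 31 days and begins on Thursday.
The first Wednesday is December 7.
Wednesdays fall on 7, 14, 21, 28 — that's 4.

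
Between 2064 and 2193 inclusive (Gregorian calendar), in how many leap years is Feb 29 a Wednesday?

6

Leap years in 2064–2193: 32 of them.
Feb 29 weekday advances by 5 (mod 7) from one leap year to the next four years later (or differs when a century non-leap intervenes).
Leap-day weekdays: 2064:Fri 2068:Wed✓ 2072:Mon 2076:Sat 2080:Thu 2084:Tue 2088:Sun 2092:Fri 2096:Wed✓ 2104:Fri 2108:Wed✓ 2112:Mon 2116:Sat …(6 more)… 2144:Sat 2148:Thu 2152:Tue 2156:Sun 2160:Fri 2164:Wed✓ 2168:Mon 2172:Sat 2176:Thu 2180:Tue 2184:Sun 2188:Fri 2192:Wed✓
Wednesday: 2068, 2096, 2108, 2136, 2164, 2192 → 6.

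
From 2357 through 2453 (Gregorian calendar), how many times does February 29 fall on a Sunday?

3

Leap years in 2357–2453: 24 of them.
Feb 29 weekday advances by 5 (mod 7) from one leap year to the next four years later (or differs when a century non-leap intervenes).
Leap-day weekdays: 2360:Mon 2364:Sat 2368:Thu 2372:Tue 2376:Sun✓ 2380:Fri 2384:Wed 2388:Mon 2392:Sat 2396:Thu 2400:Tue 2404:Sun✓ 2408:Fri 2412:Wed 2416:Mon 2420:Sat 2424:Thu 2428:Tue 2432:Sun✓ 2436:Fri 2440:Wed 2444:Mon 2448:Sat 2452:Thu
Sunday: 2376, 2404, 2432 → 3.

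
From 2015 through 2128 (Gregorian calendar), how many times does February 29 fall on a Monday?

4

Leap years in 2015–2128: 28 of them.
Feb 29 weekday advances by 5 (mod 7) from one leap year to the next four years later (or differs when a century non-leap intervenes).
Leap-day weekdays: 2016:Mon✓ 2020:Sat 2024:Thu 2028:Tue 2032:Sun 2036:Fri 2040:Wed 2044:Mon✓ 2048:Sat 2052:Thu 2056:Tue 2060:Sun 2064:Fri 2068:Wed 2072:Mon✓ 2076:Sat 2080:Thu 2084:Tue 2088:Sun 2092:Fri 2096:Wed 2104:Fri 2108:Wed 2112:Mon✓ 2116:Sat 2120:Thu 2124:Tue 2128:Sun
Monday: 2016, 2044, 2072, 2112 → 4.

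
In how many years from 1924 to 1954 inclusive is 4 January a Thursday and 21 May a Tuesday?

1

Check each year's weekday for 4 January and 21 May:
  1924: Fri/Wed  1925: Sun/Thu  1926: Mon/Fri  1927: Tue/Sat  1928: Wed/Mon  1929: Fri/Tue  1930: Sat/Wed  1931: Sun/Thu  1932: Mon/Sat  1933: Wed/Sun  1934: Thu/Mon  1935: Fri/Tue  1936: Sat/Thu  1937: Mon/Fri  …(3 more)…  1941: Sat/Wed  1942: Sun/Thu  1943: Mon/Fri  1944: Tue/Sun  1945: Thu/Mon  1946: Fri/Tue  1947: Sat/Wed  1948: Sun/Fri  1949: Tue/Sat  1950: Wed/Sun  1951: Thu/Mon  1952: Fri/Wed  1953: Sun/Thu  1954: Mon/Fri
Both conditions hold in: 1940 — 1.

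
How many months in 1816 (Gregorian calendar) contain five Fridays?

A month of length L has five Fridays iff its first Friday is on day ≤ L−28 (so day 1–3 in a 31-day month, 1–2 in a 30-day month, day 1 in a leap February).
Checking each month of 1816: Jan starts Mon (31d); Feb starts Thu (29d); Mar starts Fri (31d) ✓; Apr starts Mon (30d); May starts Wed (31d) ✓; Jun starts Sat (30d); Jul starts Mon (31d); Aug starts Thu (31d) ✓; Sep starts Sun (30d); Oct starts Tue (31d); Nov starts Fri (30d) ✓; Dec starts Sun (31d).
Five-Friday months: March, May, August, November → 4.

4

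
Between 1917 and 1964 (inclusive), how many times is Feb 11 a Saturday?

7

Track Feb 11's weekday year by year (advancing +1, or +2 across a Feb 29):
  1917: Sun  1918: Mon (+1)  1919: Tue (+1)  1920: Wed (+1)  1921: Fri (+2)
  1922: Sat (+1) ✓  1923: Sun (+1)  1924: Mon (+1)  1925: Wed (+2)  1926: Thu (+1)
  1927: Fri (+1)  1928: Sat (+1) ✓  1929: Mon (+2)  1930: Tue (+1)  … (20 more years) …
  1951: Sun (+1)  1952: Mon (+1)  1953: Wed (+2)  1954: Thu (+1)  1955: Fri (+1)
  1956: Sat (+1) ✓  1957: Mon (+2)  1958: Tue (+1)  1959: Wed (+1)  1960: Thu (+1)
  1961: Sat (+2) ✓  1962: Sun (+1)  1963: Mon (+1)  1964: Tue (+1)
Saturday years: 1922, 1928, 1933, 1939, 1950, 1956, 1961 — 7 in total.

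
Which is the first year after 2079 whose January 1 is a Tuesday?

2086

Jan 1 advances by 2 weekdays after a leap year and by 1 after a common year.
2079: Jan 1 is Sunday.
2080: Monday (leap)
2081: Wednesday
2082: Thursday
2083: Friday
2084: Saturday (leap)
2085: Monday
2086: Tuesday
2086 begins on a Tuesday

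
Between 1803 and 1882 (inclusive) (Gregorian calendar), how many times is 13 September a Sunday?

Track 13 September's weekday year by year (advancing +1, or +2 across a Feb 29):
  1803: Tue  1804: Thu (+2)  1805: Fri (+1)  1806: Sat (+1)  1807: Sun (+1) ✓
  1808: Tue (+2)  1809: Wed (+1)  1810: Thu (+1)  1811: Fri (+1)  1812: Sun (+2) ✓
  1813: Mon (+1)  1814: Tue (+1)  1815: Wed (+1)  1816: Fri (+2)  … (52 more years) …
  1869: Mon (+1)  1870: Tue (+1)  1871: Wed (+1)  1872: Fri (+2)  1873: Sat (+1)
  1874: Sun (+1) ✓  1875: Mon (+1)  1876: Wed (+2)  1877: Thu (+1)  1878: Fri (+1)
  1879: Sat (+1)  1880: Mon (+2)  1881: Tue (+1)  1882: Wed (+1)
Sunday years: 1807, 1812, 1818, 1829, 1835, 1840, 1846, 1857, 1863, 1868, 1874 — 11 in total.

11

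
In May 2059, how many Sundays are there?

May 2059 has 31 days and begins on Thursday.
The first Sunday is May 4.
Sundays fall on 4, 11, 18, 25 — that's 4.

4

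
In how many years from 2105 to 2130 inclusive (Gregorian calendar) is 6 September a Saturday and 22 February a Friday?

Check each year's weekday for 6 September and 22 February:
  2105: Sun/Sun  2106: Mon/Mon  2107: Tue/Tue  2108: Thu/Wed  2109: Fri/Fri  2110: Sat/Sat  2111: Sun/Sun  2112: Tue/Mon  2113: Wed/Wed  2114: Thu/Thu  2115: Fri/Fri  2116: Sun/Sat  2117: Mon/Mon  2118: Tue/Tue  2119: Wed/Wed  2120: Fri/Thu  2121: Sat/Sat  2122: Sun/Sun  2123: Mon/Mon  2124: Wed/Tue  2125: Thu/Thu  2126: Fri/Fri  2127: Sat/Sat  2128: Mon/Sun  2129: Tue/Tue  2130: Wed/Wed
Both conditions hold in: no year — 0.

0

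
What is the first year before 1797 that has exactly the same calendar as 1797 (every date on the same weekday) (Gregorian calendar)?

1786

Two years share a calendar iff Jan 1 falls on the same weekday and both are leap or both are common. 1797: Jan 1 is Sunday, common year.
1796: Jan 1 Friday, leap
1795: Jan 1 Thursday, common
1794: Jan 1 Wednesday, common
1793: Jan 1 Tuesday, common
1792: Jan 1 Sunday, leap
1791: Jan 1 Saturday, common
1790: Jan 1 Friday, common
1789: Jan 1 Thursday, common
1788: Jan 1 Tuesday, leap
1787: Jan 1 Monday, common
1786: Jan 1 Sunday, common
1786 matches on both conditions.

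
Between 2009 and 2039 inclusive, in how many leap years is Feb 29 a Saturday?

Leap years in 2009–2039: 7 of them.
Feb 29 weekday advances by 5 (mod 7) from one leap year to the next four years later (or differs when a century non-leap intervenes).
Leap-day weekdays: 2012:Wed 2016:Mon 2020:Sat✓ 2024:Thu 2028:Tue 2032:Sun 2036:Fri
Saturday: 2020 → 1.

1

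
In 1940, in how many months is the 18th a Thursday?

Check the 18th of each month of 1940: Jan 18: Thu, Feb 18: Sun, Mar 18: Mon, Apr 18: Thu, May 18: Sat, Jun 18: Tue, Jul 18: Thu, Aug 18: Sun, Sep 18: Wed, Oct 18: Fri, Nov 18: Mon, Dec 18: Wed.
Thursday occurs in January, April, July — 3 months.

3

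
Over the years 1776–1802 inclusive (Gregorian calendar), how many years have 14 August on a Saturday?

Track 14 August's weekday year by year (advancing +1, or +2 across a Feb 29):
  1776: Wed  1777: Thu (+1)  1778: Fri (+1)  1779: Sat (+1) ✓  1780: Mon (+2)
  1781: Tue (+1)  1782: Wed (+1)  1783: Thu (+1)  1784: Sat (+2) ✓  1785: Sun (+1)
  1786: Mon (+1)  1787: Tue (+1)  1788: Thu (+2)  1789: Fri (+1)  1790: Sat (+1) ✓
  1791: Sun (+1)  1792: Tue (+2)  1793: Wed (+1)  1794: Thu (+1)  1795: Fri (+1)
  1796: Sun (+2)  1797: Mon (+1)  1798: Tue (+1)  1799: Wed (+1)  1800: Thu (+1)
  1801: Fri (+1)  1802: Sat (+1) ✓
Saturday years: 1779, 1784, 1790, 1802 — 4 in total.

4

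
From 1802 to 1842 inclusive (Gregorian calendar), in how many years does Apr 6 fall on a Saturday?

Track Apr 6's weekday year by year (advancing +1, or +2 across a Feb 29):
  1802: Tue  1803: Wed (+1)  1804: Fri (+2)  1805: Sat (+1) ✓  1806: Sun (+1)
  1807: Mon (+1)  1808: Wed (+2)  1809: Thu (+1)  1810: Fri (+1)  1811: Sat (+1) ✓
  1812: Mon (+2)  1813: Tue (+1)  1814: Wed (+1)  1815: Thu (+1)  … (13 more years) …
  1829: Mon (+1)  1830: Tue (+1)  1831: Wed (+1)  1832: Fri (+2)  1833: Sat (+1) ✓
  1834: Sun (+1)  1835: Mon (+1)  1836: Wed (+2)  1837: Thu (+1)  1838: Fri (+1)
  1839: Sat (+1) ✓  1840: Mon (+2)  1841: Tue (+1)  1842: Wed (+1)
Saturday years: 1805, 1811, 1816, 1822, 1833, 1839 — 6 in total.

6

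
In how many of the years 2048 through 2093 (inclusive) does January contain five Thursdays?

January has 31 days; it has five Thursdays when Thursday falls among the first (month-length − 28) days — i.e. when January 1 is one of Thursday/Wednesday/Tuesday.
January 1 by year: 2048:Wed✓ 2049:Fri 2050:Sat 2051:Sun 2052:Mon 2053:Wed✓ 2054:Thu✓ 2055:Fri 2056:Sat 2057:Mon 2058:Tue✓ 2059:Wed✓ 2060:Thu✓ 2061:Sat 2062:Sun …(16 more)… 2079:Sun 2080:Mon 2081:Wed✓ 2082:Thu✓ 2083:Fri 2084:Sat 2085:Mon 2086:Tue✓ 2087:Wed✓ 2088:Thu✓ 2089:Sat 2090:Sun 2091:Mon 2092:Tue✓ 2093:Thu✓
Years with five Thursdays: 2048, 2053, 2054, 2058, 2059, 2060, 2064, 2065, 2069, 2070, 2071, 2075, 2076, 2081, 2082, 2086, 2087, 2088, 2092, 2093 → 20.

20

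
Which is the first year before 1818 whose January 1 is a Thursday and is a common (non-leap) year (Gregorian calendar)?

1807

Jan 1 advances by 2 weekdays after a leap year and by 1 after a common year.
1818: Jan 1 is Thursday.
1817: Wednesday
1816: Monday (leap)
1815: Sunday
1814: Saturday
1813: Friday
1812: Wednesday (leap)
1811: Tuesday
1810: Monday
1809: Sunday
1808: Friday (leap)
1807: Thursday
1807 begins on a Thursday and is a common year.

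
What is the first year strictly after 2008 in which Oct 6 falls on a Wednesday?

From one year to the next, a fixed date's weekday advances by 1, or by 2 when a Feb 29 lies between the two dates.
2008: October 6 is Monday.
2009: Tuesday (+1)
2010: Wednesday (+1)
Oct 6 falls on a Wednesday in 2010.

2010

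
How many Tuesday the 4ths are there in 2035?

Check the 4th of each month of 2035: Jan 4: Thu, Feb 4: Sun, Mar 4: Sun, Apr 4: Wed, May 4: Fri, Jun 4: Mon, Jul 4: Wed, Aug 4: Sat, Sep 4: Tue, Oct 4: Thu, Nov 4: Sun, Dec 4: Tue.
Tuesday occurs in September, December — 2 months.

2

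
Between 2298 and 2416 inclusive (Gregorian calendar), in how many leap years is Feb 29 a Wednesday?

Leap years in 2298–2416: 29 of them.
Feb 29 weekday advances by 5 (mod 7) from one leap year to the next four years later (or differs when a century non-leap intervenes).
Leap-day weekdays: 2304:Mon 2308:Sat 2312:Thu 2316:Tue 2320:Sun 2324:Fri 2328:Wed✓ 2332:Mon 2336:Sat 2340:Thu 2344:Tue 2348:Sun 2352:Fri …(3 more)… 2368:Thu 2372:Tue 2376:Sun 2380:Fri 2384:Wed✓ 2388:Mon 2392:Sat 2396:Thu 2400:Tue 2404:Sun 2408:Fri 2412:Wed✓ 2416:Mon
Wednesday: 2328, 2356, 2384, 2412 → 4.

4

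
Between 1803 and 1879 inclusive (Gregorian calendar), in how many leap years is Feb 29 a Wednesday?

Leap years in 1803–1879: 19 of them.
Feb 29 weekday advances by 5 (mod 7) from one leap year to the next four years later (or differs when a century non-leap intervenes).
Leap-day weekdays: 1804:Wed✓ 1808:Mon 1812:Sat 1816:Thu 1820:Tue 1824:Sun 1828:Fri 1832:Wed✓ 1836:Mon 1840:Sat 1844:Thu 1848:Tue 1852:Sun 1856:Fri 1860:Wed✓ 1864:Mon 1868:Sat 1872:Thu 1876:Tue
Wednesday: 1804, 1832, 1860 → 3.

3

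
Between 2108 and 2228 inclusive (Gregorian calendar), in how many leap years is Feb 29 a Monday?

5

Leap years in 2108–2228: 30 of them.
Feb 29 weekday advances by 5 (mod 7) from one leap year to the next four years later (or differs when a century non-leap intervenes).
Leap-day weekdays: 2108:Wed 2112:Mon✓ 2116:Sat 2120:Thu 2124:Tue 2128:Sun 2132:Fri 2136:Wed 2140:Mon✓ 2144:Sat 2148:Thu 2152:Tue 2156:Sun …(4 more)… 2176:Thu 2180:Tue 2184:Sun 2188:Fri 2192:Wed 2196:Mon✓ 2204:Wed 2208:Mon✓ 2212:Sat 2216:Thu 2220:Tue 2224:Sun 2228:Fri
Monday: 2112, 2140, 2168, 2196, 2208 → 5.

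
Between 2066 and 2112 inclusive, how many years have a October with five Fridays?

October has 31 days; it has five Fridays when Friday falls among the first (month-length − 28) days — i.e. when October 1 is one of Friday/Thursday/Wednesday.
October 1 by year: 2066:Fri✓ 2067:Sat 2068:Mon 2069:Tue 2070:Wed✓ 2071:Thu✓ 2072:Sat 2073:Sun 2074:Mon 2075:Tue 2076:Thu✓ 2077:Fri✓ 2078:Sat 2079:Sun 2080:Tue …(17 more)… 2098:Wed✓ 2099:Thu✓ 2100:Fri✓ 2101:Sat 2102:Sun 2103:Mon 2104:Wed✓ 2105:Thu✓ 2106:Fri✓ 2107:Sat 2108:Mon 2109:Tue 2110:Wed✓ 2111:Thu✓ 2112:Sat
Years with five Fridays: 2066, 2070, 2071, 2076, 2077, 2081, 2082, 2083, 2087, 2088, 2092, 2093, 2094, 2098, 2099, 2100, 2104, 2105, 2106, 2110, 2111 → 21.

21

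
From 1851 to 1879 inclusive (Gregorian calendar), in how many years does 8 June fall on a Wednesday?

4

Track 8 June's weekday year by year (advancing +1, or +2 across a Feb 29):
  1851: Sun  1852: Tue (+2)  1853: Wed (+1) ✓  1854: Thu (+1)  1855: Fri (+1)
  1856: Sun (+2)  1857: Mon (+1)  1858: Tue (+1)  1859: Wed (+1) ✓  1860: Fri (+2)
  1861: Sat (+1)  1862: Sun (+1)  1863: Mon (+1)  1864: Wed (+2) ✓  1865: Thu (+1)
  1866: Fri (+1)  1867: Sat (+1)  1868: Mon (+2)  1869: Tue (+1)  1870: Wed (+1) ✓
  1871: Thu (+1)  1872: Sat (+2)  1873: Sun (+1)  1874: Mon (+1)  1875: Tue (+1)
  1876: Thu (+2)  1877: Fri (+1)  1878: Sat (+1)  1879: Sun (+1)
Wednesday years: 1853, 1859, 1864, 1870 — 4 in total.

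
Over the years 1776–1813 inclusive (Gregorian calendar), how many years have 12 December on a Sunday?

Track 12 December's weekday year by year (advancing +1, or +2 across a Feb 29):
  1776: Thu  1777: Fri (+1)  1778: Sat (+1)  1779: Sun (+1) ✓  1780: Tue (+2)
  1781: Wed (+1)  1782: Thu (+1)  1783: Fri (+1)  1784: Sun (+2) ✓  1785: Mon (+1)
  1786: Tue (+1)  1787: Wed (+1)  1788: Fri (+2)  1789: Sat (+1)  … (10 more years) …
  1800: Fri (+1)  1801: Sat (+1)  1802: Sun (+1) ✓  1803: Mon (+1)  1804: Wed (+2)
  1805: Thu (+1)  1806: Fri (+1)  1807: Sat (+1)  1808: Mon (+2)  1809: Tue (+1)
  1810: Wed (+1)  1811: Thu (+1)  1812: Sat (+2)  1813: Sun (+1) ✓
Sunday years: 1779, 1784, 1790, 1802, 1813 — 5 in total.

5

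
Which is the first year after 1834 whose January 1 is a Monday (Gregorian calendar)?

1838

Jan 1 advances by 2 weekdays after a leap year and by 1 after a common year.
1834: Jan 1 is Wednesday.
1835: Thursday
1836: Friday (leap)
1837: Sunday
1838: Monday
1838 begins on a Monday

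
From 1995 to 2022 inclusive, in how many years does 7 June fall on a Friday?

4

Track 7 June's weekday year by year (advancing +1, or +2 across a Feb 29):
  1995: Wed  1996: Fri (+2) ✓  1997: Sat (+1)  1998: Sun (+1)  1999: Mon (+1)
  2000: Wed (+2)  2001: Thu (+1)  2002: Fri (+1) ✓  2003: Sat (+1)  2004: Mon (+2)
  2005: Tue (+1)  2006: Wed (+1)  2007: Thu (+1)  2008: Sat (+2)  2009: Sun (+1)
  2010: Mon (+1)  2011: Tue (+1)  2012: Thu (+2)  2013: Fri (+1) ✓  2014: Sat (+1)
  2015: Sun (+1)  2016: Tue (+2)  2017: Wed (+1)  2018: Thu (+1)  2019: Fri (+1) ✓
  2020: Sun (+2)  2021: Mon (+1)  2022: Tue (+1)
Friday years: 1996, 2002, 2013, 2019 — 4 in total.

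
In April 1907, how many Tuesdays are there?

5

April 1907 has 30 days and begins on Monday.
The first Tuesday is April 2.
Tuesdays fall on 2, 9, 16, 23, 30 — that's 5.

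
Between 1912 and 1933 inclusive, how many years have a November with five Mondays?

6

November has 30 days; it has five Mondays when Monday falls among the first (month-length − 28) days — i.e. when November 1 is one of Monday/Sunday.
November 1 by year: 1912:Fri 1913:Sat 1914:Sun✓ 1915:Mon✓ 1916:Wed 1917:Thu 1918:Fri 1919:Sat 1920:Mon✓ 1921:Tue 1922:Wed 1923:Thu 1924:Sat 1925:Sun✓ 1926:Mon✓ 1927:Tue 1928:Thu 1929:Fri 1930:Sat 1931:Sun✓ 1932:Tue 1933:Wed
Years with five Mondays: 1914, 1915, 1920, 1925, 1926, 1931 → 6.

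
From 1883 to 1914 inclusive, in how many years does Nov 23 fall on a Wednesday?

Track Nov 23's weekday year by year (advancing +1, or +2 across a Feb 29):
  1883: Fri  1884: Sun (+2)  1885: Mon (+1)  1886: Tue (+1)  1887: Wed (+1) ✓
  1888: Fri (+2)  1889: Sat (+1)  1890: Sun (+1)  1891: Mon (+1)  1892: Wed (+2) ✓
  1893: Thu (+1)  1894: Fri (+1)  1895: Sat (+1)  1896: Mon (+2)  … (4 more years) …
  1901: Sat (+1)  1902: Sun (+1)  1903: Mon (+1)  1904: Wed (+2) ✓  1905: Thu (+1)
  1906: Fri (+1)  1907: Sat (+1)  1908: Mon (+2)  1909: Tue (+1)  1910: Wed (+1) ✓
  1911: Thu (+1)  1912: Sat (+2)  1913: Sun (+1)  1914: Mon (+1)
Wednesday years: 1887, 1892, 1898, 1904, 1910 — 5 in total.

5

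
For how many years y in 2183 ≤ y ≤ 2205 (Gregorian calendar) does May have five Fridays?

10

May has 31 days; it has five Fridays when Friday falls among the first (month-length − 28) days — i.e. when May 1 is one of Friday/Thursday/Wednesday.
May 1 by year: 2183:Thu✓ 2184:Sat 2185:Sun 2186:Mon 2187:Tue 2188:Thu✓ 2189:Fri✓ 2190:Sat 2191:Sun 2192:Tue 2193:Wed✓ 2194:Thu✓ 2195:Fri✓ 2196:Sun 2197:Mon 2198:Tue 2199:Wed✓ 2200:Thu✓ 2201:Fri✓ 2202:Sat 2203:Sun 2204:Tue 2205:Wed✓
Years with five Fridays: 2183, 2188, 2189, 2193, 2194, 2195, 2199, 2200, 2201, 2205 → 10.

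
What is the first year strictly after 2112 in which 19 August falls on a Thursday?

From one year to the next, a fixed date's weekday advances by 1, or by 2 when a Feb 29 lies between the two dates.
2112: August 19 is Friday.
2113: Saturday (+1)
2114: Sunday (+1)
2115: Monday (+1)
2116: Wednesday (+2)
2117: Thursday (+1)
19 August falls on a Thursday in 2117.

2117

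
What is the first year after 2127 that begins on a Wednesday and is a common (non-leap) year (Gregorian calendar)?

Jan 1 advances by 2 weekdays after a leap year and by 1 after a common year.
2127: Jan 1 is Wednesday.
2128: Thursday (leap)
2129: Saturday
2130: Sunday
2131: Monday
2132: Tuesday (leap)
2133: Thursday
2134: Friday
2135: Saturday
2136: Sunday (leap)
2137: Tuesday
2138: Wednesday
2138 begins on a Wednesday and is a common year.

2138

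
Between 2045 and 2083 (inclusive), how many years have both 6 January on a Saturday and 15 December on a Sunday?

Check each year's weekday for 6 January and 15 December:
  2045: Fri/Fri  2046: Sat/Sat  2047: Sun/Sun  2048: Mon/Tue  2049: Wed/Wed  2050: Thu/Thu  2051: Fri/Fri  2052: Sat/Sun ✓  2053: Mon/Mon  2054: Tue/Tue  2055: Wed/Wed  2056: Thu/Fri  2057: Sat/Sat  2058: Sun/Sun  …(11 more)…  2070: Mon/Mon  2071: Tue/Tue  2072: Wed/Thu  2073: Fri/Fri  2074: Sat/Sat  2075: Sun/Sun  2076: Mon/Tue  2077: Wed/Wed  2078: Thu/Thu  2079: Fri/Fri  2080: Sat/Sun ✓  2081: Mon/Mon  2082: Tue/Tue  2083: Wed/Wed
Both conditions hold in: 2052, 2080 — 2.

2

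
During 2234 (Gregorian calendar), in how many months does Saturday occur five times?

4

A month of length L has five Saturdays iff its first Saturday is on day ≤ L−28 (so day 1–3 in a 31-day month, 1–2 in a 30-day month, day 1 in a leap February).
Checking each month of 2234: Jan starts Wed (31d); Feb starts Sat (28d); Mar starts Sat (31d) ✓; Apr starts Tue (30d); May starts Thu (31d) ✓; Jun starts Sun (30d); Jul starts Tue (31d); Aug starts Fri (31d) ✓; Sep starts Mon (30d); Oct starts Wed (31d); Nov starts Sat (30d) ✓; Dec starts Mon (31d).
Five-Saturday months: March, May, August, November → 4.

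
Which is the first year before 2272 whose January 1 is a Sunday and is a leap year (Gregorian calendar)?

2260

Jan 1 advances by 2 weekdays after a leap year and by 1 after a common year.
2272: Jan 1 is Monday (leap).
2271: Sunday
2270: Saturday
2269: Friday
2268: Wednesday (leap)
2267: Tuesday
2266: Monday
2265: Sunday
2264: Friday (leap)
2263: Thursday
2262: Wednesday
2261: Tuesday
2260: Sunday (leap)
2260 begins on a Sunday and is a leap year.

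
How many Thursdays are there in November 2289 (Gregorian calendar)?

November 2289 has 30 days and begins on Friday.
The first Thursday is November 7.
Thursdays fall on 7, 14, 21, 28 — that's 4.

4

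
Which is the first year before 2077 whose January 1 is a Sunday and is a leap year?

Jan 1 advances by 2 weekdays after a leap year and by 1 after a common year.
2077: Jan 1 is Friday.
2076: Wednesday (leap)
2075: Tuesday
2074: Monday
2073: Sunday
2072: Friday (leap)
2071: Thursday
2070: Wednesday
2069: Tuesday
2068: Sunday (leap)
2068 begins on a Sunday and is a leap year.

2068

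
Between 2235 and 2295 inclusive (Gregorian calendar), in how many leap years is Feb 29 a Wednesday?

Leap years in 2235–2295: 15 of them.
Feb 29 weekday advances by 5 (mod 7) from one leap year to the next four years later (or differs when a century non-leap intervenes).
Leap-day weekdays: 2236:Mon 2240:Sat 2244:Thu 2248:Tue 2252:Sun 2256:Fri 2260:Wed✓ 2264:Mon 2268:Sat 2272:Thu 2276:Tue 2280:Sun 2284:Fri 2288:Wed✓ 2292:Mon
Wednesday: 2260, 2288 → 2.

2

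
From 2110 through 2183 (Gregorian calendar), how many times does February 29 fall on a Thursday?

Leap years in 2110–2183: 18 of them.
Feb 29 weekday advances by 5 (mod 7) from one leap year to the next four years later (or differs when a century non-leap intervenes).
Leap-day weekdays: 2112:Mon 2116:Sat 2120:Thu✓ 2124:Tue 2128:Sun 2132:Fri 2136:Wed 2140:Mon 2144:Sat 2148:Thu✓ 2152:Tue 2156:Sun 2160:Fri 2164:Wed 2168:Mon 2172:Sat 2176:Thu✓ 2180:Tue
Thursday: 2120, 2148, 2176 → 3.

3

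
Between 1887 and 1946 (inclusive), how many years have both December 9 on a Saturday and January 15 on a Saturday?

Check each year's weekday for December 9 and January 15:
  1887: Fri/Sat  1888: Sun/Sun  1889: Mon/Tue  1890: Tue/Wed  1891: Wed/Thu  1892: Fri/Fri  1893: Sat/Sun  1894: Sun/Mon  1895: Mon/Tue  1896: Wed/Wed  1897: Thu/Fri  1898: Fri/Sat  1899: Sat/Sun  1900: Sun/Mon  …(32 more)…  1933: Sat/Sun  1934: Sun/Mon  1935: Mon/Tue  1936: Wed/Wed  1937: Thu/Fri  1938: Fri/Sat  1939: Sat/Sun  1940: Mon/Mon  1941: Tue/Wed  1942: Wed/Thu  1943: Thu/Fri  1944: Sat/Sat ✓  1945: Sun/Mon  1946: Mon/Tue
Both conditions hold in: 1916, 1944 — 2.

2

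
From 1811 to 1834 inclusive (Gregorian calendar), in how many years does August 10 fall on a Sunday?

4

Track August 10's weekday year by year (advancing +1, or +2 across a Feb 29):
  1811: Sat  1812: Mon (+2)  1813: Tue (+1)  1814: Wed (+1)  1815: Thu (+1)
  1816: Sat (+2)  1817: Sun (+1) ✓  1818: Mon (+1)  1819: Tue (+1)  1820: Thu (+2)
  1821: Fri (+1)  1822: Sat (+1)  1823: Sun (+1) ✓  1824: Tue (+2)  1825: Wed (+1)
  1826: Thu (+1)  1827: Fri (+1)  1828: Sun (+2) ✓  1829: Mon (+1)  1830: Tue (+1)
  1831: Wed (+1)  1832: Fri (+2)  1833: Sat (+1)  1834: Sun (+1) ✓
Sunday years: 1817, 1823, 1828, 1834 — 4 in total.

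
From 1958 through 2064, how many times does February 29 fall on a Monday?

Leap years in 1958–2064: 27 of them.
Feb 29 weekday advances by 5 (mod 7) from one leap year to the next four years later (or differs when a century non-leap intervenes).
Leap-day weekdays: 1960:Mon✓ 1964:Sat 1968:Thu 1972:Tue 1976:Sun 1980:Fri 1984:Wed 1988:Mon✓ 1992:Sat 1996:Thu 2000:Tue 2004:Sun 2008:Fri 2012:Wed 2016:Mon✓ 2020:Sat 2024:Thu 2028:Tue 2032:Sun 2036:Fri 2040:Wed 2044:Mon✓ 2048:Sat 2052:Thu 2056:Tue 2060:Sun 2064:Fri
Monday: 1960, 1988, 2016, 2044 → 4.

4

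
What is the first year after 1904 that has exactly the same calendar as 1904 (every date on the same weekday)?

Two years share a calendar iff Jan 1 falls on the same weekday and both are leap or both are common. 1904: Jan 1 is Friday, leap year.
1905: Jan 1 Sunday, common
1906: Jan 1 Monday, common
1907: Jan 1 Tuesday, common
1908: Jan 1 Wednesday, leap
1909: Jan 1 Friday, common
1910: Jan 1 Saturday, common
1911: Jan 1 Sunday, common
1912: Jan 1 Monday, leap
1913: Jan 1 Wednesday, common
1914: Jan 1 Thursday, common
1915: Jan 1 Friday, common
1916: Jan 1 Saturday, leap
1917: Jan 1 Monday, common
1918: Jan 1 Tuesday, common
1919: Jan 1 Wednesday, common
1920: Jan 1 Thursday, leap
1921: Jan 1 Saturday, common
1922: Jan 1 Sunday, common
1923: Jan 1 Monday, common
1924: Jan 1 Tuesday, leap
1925: Jan 1 Thursday, common
1926: Jan 1 Friday, common
1927: Jan 1 Saturday, common
1928: Jan 1 Sunday, leap
1929: Jan 1 Tuesday, common
1930: Jan 1 Wednesday, common
1931: Jan 1 Thursday, common
1932: Jan 1 Friday, leap
1932 matches on both conditions.

1932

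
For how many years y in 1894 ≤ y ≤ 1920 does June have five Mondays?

June has 30 days; it has five Mondays when Monday falls among the first (month-length − 28) days — i.e. when June 1 is one of Monday/Sunday.
June 1 by year: 1894:Fri 1895:Sat 1896:Mon✓ 1897:Tue 1898:Wed 1899:Thu 1900:Fri 1901:Sat 1902:Sun✓ 1903:Mon✓ 1904:Wed 1905:Thu 1906:Fri 1907:Sat 1908:Mon✓ 1909:Tue 1910:Wed 1911:Thu 1912:Sat 1913:Sun✓ 1914:Mon✓ 1915:Tue 1916:Thu 1917:Fri 1918:Sat 1919:Sun✓ 1920:Tue
Years with five Mondays: 1896, 1902, 1903, 1908, 1913, 1914, 1919 → 7.

7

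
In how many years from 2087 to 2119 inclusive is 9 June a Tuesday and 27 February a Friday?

4

Check each year's weekday for 9 June and 27 February:
  2087: Mon/Thu  2088: Wed/Fri  2089: Thu/Sun  2090: Fri/Mon  2091: Sat/Tue  2092: Mon/Wed  2093: Tue/Fri ✓  2094: Wed/Sat  2095: Thu/Sun  2096: Sat/Mon  2097: Sun/Wed  2098: Mon/Thu  2099: Tue/Fri ✓  2100: Wed/Sat  …(5 more)…  2106: Wed/Sat  2107: Thu/Sun  2108: Sat/Mon  2109: Sun/Wed  2110: Mon/Thu  2111: Tue/Fri ✓  2112: Thu/Sat  2113: Fri/Mon  2114: Sat/Tue  2115: Sun/Wed  2116: Tue/Thu  2117: Wed/Sat  2118: Thu/Sun  2119: Fri/Mon
Both conditions hold in: 2093, 2099, 2105, 2111 — 4.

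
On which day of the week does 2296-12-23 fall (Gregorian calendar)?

Wednesday

January 1, 2296 is a Wednesday.
December 23 is day 358 of the year, i.e. 357 days after Jan 1.
357 mod 7 = 0, so advance 0 weekdays from Wednesday: Wednesday.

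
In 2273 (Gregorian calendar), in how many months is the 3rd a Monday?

Check the 3rd of each month of 2273: Jan 3: Fri, Feb 3: Mon, Mar 3: Mon, Apr 3: Thu, May 3: Sat, Jun 3: Tue, Jul 3: Thu, Aug 3: Sun, Sep 3: Wed, Oct 3: Fri, Nov 3: Mon, Dec 3: Wed.
Monday occurs in February, March, November — 3 months.

3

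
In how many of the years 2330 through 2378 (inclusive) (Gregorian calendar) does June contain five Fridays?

14

June has 30 days; it has five Fridays when Friday falls among the first (month-length − 28) days — i.e. when June 1 is one of Friday/Thursday.
June 1 by year: 2330:Sun 2331:Mon 2332:Wed 2333:Thu✓ 2334:Fri✓ 2335:Sat 2336:Mon 2337:Tue 2338:Wed 2339:Thu✓ 2340:Sat 2341:Sun 2342:Mon 2343:Tue 2344:Thu✓ …(19 more)… 2364:Mon 2365:Tue 2366:Wed 2367:Thu✓ 2368:Sat 2369:Sun 2370:Mon 2371:Tue 2372:Thu✓ 2373:Fri✓ 2374:Sat 2375:Sun 2376:Tue 2377:Wed 2378:Thu✓
Years with five Fridays: 2333, 2334, 2339, 2344, 2345, 2350, 2351, 2356, 2361, 2362, 2367, 2372, 2373, 2378 → 14.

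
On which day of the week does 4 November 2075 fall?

Monday

January 1, 2075 is a Tuesday.
November 4 is day 308 of the year, i.e. 307 days after Jan 1.
307 mod 7 = 6, so advance 6 weekdays from Tuesday: Monday.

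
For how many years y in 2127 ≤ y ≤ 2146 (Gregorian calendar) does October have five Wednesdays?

8

October has 31 days; it has five Wednesdays when Wednesday falls among the first (month-length − 28) days — i.e. when October 1 is one of Wednesday/Tuesday/Monday.
October 1 by year: 2127:Wed✓ 2128:Fri 2129:Sat 2130:Sun 2131:Mon✓ 2132:Wed✓ 2133:Thu 2134:Fri 2135:Sat 2136:Mon✓ 2137:Tue✓ 2138:Wed✓ 2139:Thu 2140:Sat 2141:Sun 2142:Mon✓ 2143:Tue✓ 2144:Thu 2145:Fri 2146:Sat
Years with five Wednesdays: 2127, 2131, 2132, 2136, 2137, 2138, 2142, 2143 → 8.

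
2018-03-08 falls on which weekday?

January 1, 2018 is a Monday.
March 8 is day 67 of the year, i.e. 66 days after Jan 1.
66 mod 7 = 3, so advance 3 weekdays from Monday: Thursday.

Thursday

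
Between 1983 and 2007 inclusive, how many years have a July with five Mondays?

July has 31 days; it has five Mondays when Monday falls among the first (month-length − 28) days — i.e. when July 1 is one of Monday/Sunday/Saturday.
July 1 by year: 1983:Fri 1984:Sun✓ 1985:Mon✓ 1986:Tue 1987:Wed 1988:Fri 1989:Sat✓ 1990:Sun✓ 1991:Mon✓ 1992:Wed 1993:Thu 1994:Fri 1995:Sat✓ 1996:Mon✓ 1997:Tue 1998:Wed 1999:Thu 2000:Sat✓ 2001:Sun✓ 2002:Mon✓ 2003:Tue 2004:Thu 2005:Fri 2006:Sat✓ 2007:Sun✓
Years with five Mondays: 1984, 1985, 1989, 1990, 1991, 1995, 1996, 2000, 2001, 2002, 2006, 2007 → 12.

12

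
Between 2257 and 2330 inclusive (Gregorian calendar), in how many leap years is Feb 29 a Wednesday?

Leap years in 2257–2330: 17 of them.
Feb 29 weekday advances by 5 (mod 7) from one leap year to the next four years later (or differs when a century non-leap intervenes).
Leap-day weekdays: 2260:Wed✓ 2264:Mon 2268:Sat 2272:Thu 2276:Tue 2280:Sun 2284:Fri 2288:Wed✓ 2292:Mon 2296:Sat 2304:Mon 2308:Sat 2312:Thu 2316:Tue 2320:Sun 2324:Fri 2328:Wed✓
Wednesday: 2260, 2288, 2328 → 3.

3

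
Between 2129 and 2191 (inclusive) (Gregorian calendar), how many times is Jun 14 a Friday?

8

Track Jun 14's weekday year by year (advancing +1, or +2 across a Feb 29):
  2129: Tue  2130: Wed (+1)  2131: Thu (+1)  2132: Sat (+2)  2133: Sun (+1)
  2134: Mon (+1)  2135: Tue (+1)  2136: Thu (+2)  2137: Fri (+1) ✓  2138: Sat (+1)
  2139: Sun (+1)  2140: Tue (+2)  2141: Wed (+1)  2142: Thu (+1)  … (35 more years) …
  2178: Sun (+1)  2179: Mon (+1)  2180: Wed (+2)  2181: Thu (+1)  2182: Fri (+1) ✓
  2183: Sat (+1)  2184: Mon (+2)  2185: Tue (+1)  2186: Wed (+1)  2187: Thu (+1)
  2188: Sat (+2)  2189: Sun (+1)  2190: Mon (+1)  2191: Tue (+1)
Friday years: 2137, 2143, 2148, 2154, 2165, 2171, 2176, 2182 — 8 in total.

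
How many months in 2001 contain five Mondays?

A month of length L has five Mondays iff its first Monday is on day ≤ L−28 (so day 1–3 in a 31-day month, 1–2 in a 30-day month, day 1 in a leap February).
Checking each month of 2001: Jan starts Mon (31d) ✓; Feb starts Thu (28d); Mar starts Thu (31d); Apr starts Sun (30d) ✓; May starts Tue (31d); Jun starts Fri (30d); Jul starts Sun (31d) ✓; Aug starts Wed (31d); Sep starts Sat (30d); Oct starts Mon (31d) ✓; Nov starts Thu (30d); Dec starts Sat (31d) ✓.
Five-Monday months: January, April, July, October, December → 5.

5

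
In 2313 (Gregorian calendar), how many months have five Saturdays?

4

A month of length L has five Saturdays iff its first Saturday is on day ≤ L−28 (so day 1–3 in a 31-day month, 1–2 in a 30-day month, day 1 in a leap February).
Checking each month of 2313: Jan starts Wed (31d); Feb starts Sat (28d); Mar starts Sat (31d) ✓; Apr starts Tue (30d); May starts Thu (31d) ✓; Jun starts Sun (30d); Jul starts Tue (31d); Aug starts Fri (31d) ✓; Sep starts Mon (30d); Oct starts Wed (31d); Nov starts Sat (30d) ✓; Dec starts Mon (31d).
Five-Saturday months: March, May, August, November → 4.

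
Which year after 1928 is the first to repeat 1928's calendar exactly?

Two years share a calendar iff Jan 1 falls on the same weekday and both are leap or both are common. 1928: Jan 1 is Sunday, leap year.
1929: Jan 1 Tuesday, common
1930: Jan 1 Wednesday, common
1931: Jan 1 Thursday, common
1932: Jan 1 Friday, leap
1933: Jan 1 Sunday, common
1934: Jan 1 Monday, common
1935: Jan 1 Tuesday, common
1936: Jan 1 Wednesday, leap
1937: Jan 1 Friday, common
1938: Jan 1 Saturday, common
1939: Jan 1 Sunday, common
1940: Jan 1 Monday, leap
1941: Jan 1 Wednesday, common
1942: Jan 1 Thursday, common
1943: Jan 1 Friday, common
1944: Jan 1 Saturday, leap
1945: Jan 1 Monday, common
1946: Jan 1 Tuesday, common
1947: Jan 1 Wednesday, common
1948: Jan 1 Thursday, leap
1949: Jan 1 Saturday, common
1950: Jan 1 Sunday, common
1951: Jan 1 Monday, common
1952: Jan 1 Tuesday, leap
1953: Jan 1 Thursday, common
1954: Jan 1 Friday, common
1955: Jan 1 Saturday, common
1956: Jan 1 Sunday, leap
1956 matches on both conditions.

1956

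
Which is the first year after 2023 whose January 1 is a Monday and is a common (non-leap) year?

Jan 1 advances by 2 weekdays after a leap year and by 1 after a common year.
2023: Jan 1 is Sunday.
2024: Monday (leap)
2025: Wednesday
2026: Thursday
2027: Friday
2028: Saturday (leap)
2029: Monday
2029 begins on a Monday and is a common year.

2029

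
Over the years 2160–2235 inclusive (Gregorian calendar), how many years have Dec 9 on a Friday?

Track Dec 9's weekday year by year (advancing +1, or +2 across a Feb 29):
  2160: Tue  2161: Wed (+1)  2162: Thu (+1)  2163: Fri (+1) ✓  2164: Sun (+2)
  2165: Mon (+1)  2166: Tue (+1)  2167: Wed (+1)  2168: Fri (+2) ✓  2169: Sat (+1)
  2170: Sun (+1)  2171: Mon (+1)  2172: Wed (+2)  2173: Thu (+1)  … (48 more years) …
  2222: Mon (+1)  2223: Tue (+1)  2224: Thu (+2)  2225: Fri (+1) ✓  2226: Sat (+1)
  2227: Sun (+1)  2228: Tue (+2)  2229: Wed (+1)  2230: Thu (+1)  2231: Fri (+1) ✓
  2232: Sun (+2)  2233: Mon (+1)  2234: Tue (+1)  2235: Wed (+1)
Friday years: 2163, 2168, 2174, 2185, 2191, 2196, 2203, 2208, 2214, 2225, 2231 — 11 in total.

11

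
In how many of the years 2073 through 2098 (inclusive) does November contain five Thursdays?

November has 30 days; it has five Thursdays when Thursday falls among the first (month-length − 28) days — i.e. when November 1 is one of Thursday/Wednesday.
November 1 by year: 2073:Wed✓ 2074:Thu✓ 2075:Fri 2076:Sun 2077:Mon 2078:Tue 2079:Wed✓ 2080:Fri 2081:Sat 2082:Sun 2083:Mon 2084:Wed✓ 2085:Thu✓ 2086:Fri 2087:Sat 2088:Mon 2089:Tue 2090:Wed✓ 2091:Thu✓ 2092:Sat 2093:Sun 2094:Mon 2095:Tue 2096:Thu✓ 2097:Fri 2098:Sat
Years with five Thursdays: 2073, 2074, 2079, 2084, 2085, 2090, 2091, 2096 → 8.

8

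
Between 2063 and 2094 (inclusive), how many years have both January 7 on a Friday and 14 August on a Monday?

1

Check each year's weekday for January 7 and 14 August:
  2063: Sun/Tue  2064: Mon/Thu  2065: Wed/Fri  2066: Thu/Sat  2067: Fri/Sun  2068: Sat/Tue  2069: Mon/Wed  2070: Tue/Thu  2071: Wed/Fri  2072: Thu/Sun  2073: Sat/Mon  2074: Sun/Tue  2075: Mon/Wed  2076: Tue/Fri  …(4 more)…  2081: Tue/Thu  2082: Wed/Fri  2083: Thu/Sat  2084: Fri/Mon ✓  2085: Sun/Tue  2086: Mon/Wed  2087: Tue/Thu  2088: Wed/Sat  2089: Fri/Sun  2090: Sat/Mon  2091: Sun/Tue  2092: Mon/Thu  2093: Wed/Fri  2094: Thu/Sat
Both conditions hold in: 2084 — 1.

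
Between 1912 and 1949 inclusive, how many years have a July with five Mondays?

16

July has 31 days; it has five Mondays when Monday falls among the first (month-length − 28) days — i.e. when July 1 is one of Monday/Sunday/Saturday.
July 1 by year: 1912:Mon✓ 1913:Tue 1914:Wed 1915:Thu 1916:Sat✓ 1917:Sun✓ 1918:Mon✓ 1919:Tue 1920:Thu 1921:Fri 1922:Sat✓ 1923:Sun✓ 1924:Tue 1925:Wed 1926:Thu …(8 more)… 1935:Mon✓ 1936:Wed 1937:Thu 1938:Fri 1939:Sat✓ 1940:Mon✓ 1941:Tue 1942:Wed 1943:Thu 1944:Sat✓ 1945:Sun✓ 1946:Mon✓ 1947:Tue 1948:Thu 1949:Fri
Years with five Mondays: 1912, 1916, 1917, 1918, 1922, 1923, 1928, 1929, 1933, 1934, 1935, 1939, 1940, 1944, 1945, 1946 → 16.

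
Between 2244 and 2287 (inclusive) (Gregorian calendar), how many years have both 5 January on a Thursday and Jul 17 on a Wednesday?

Check each year's weekday for 5 January and Jul 17:
  2244: Fri/Wed  2245: Sun/Thu  2246: Mon/Fri  2247: Tue/Sat  2248: Wed/Mon  2249: Fri/Tue  2250: Sat/Wed  2251: Sun/Thu  2252: Mon/Sat  2253: Wed/Sun  2254: Thu/Mon  2255: Fri/Tue  2256: Sat/Thu  2257: Mon/Fri  …(16 more)…  2274: Mon/Fri  2275: Tue/Sat  2276: Wed/Mon  2277: Fri/Tue  2278: Sat/Wed  2279: Sun/Thu  2280: Mon/Sat  2281: Wed/Sun  2282: Thu/Mon  2283: Fri/Tue  2284: Sat/Thu  2285: Mon/Fri  2286: Tue/Sat  2287: Wed/Sun
Both conditions hold in: no year — 0.

0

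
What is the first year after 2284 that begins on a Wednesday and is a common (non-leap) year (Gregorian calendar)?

Jan 1 advances by 2 weekdays after a leap year and by 1 after a common year.
2284: Jan 1 is Tuesday (leap).
2285: Thursday
2286: Friday
2287: Saturday
2288: Sunday (leap)
2289: Tuesday
2290: Wednesday
2290 begins on a Wednesday and is a common year.

2290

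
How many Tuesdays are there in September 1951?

September 1951 has 30 days and begins on Saturday.
The first Tuesday is September 4.
Tuesdays fall on 4, 11, 18, 25 — that's 4.

4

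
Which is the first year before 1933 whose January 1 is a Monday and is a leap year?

Jan 1 advances by 2 weekdays after a leap year and by 1 after a common year.
1933: Jan 1 is Sunday.
1932: Friday (leap)
1931: Thursday
1930: Wednesday
1929: Tuesday
1928: Sunday (leap)
1927: Saturday
1926: Friday
1925: Thursday
1924: Tuesday (leap)
1923: Monday
1922: Sunday
1921: Saturday
1920: Thursday (leap)
1919: Wednesday
1918: Tuesday
1917: Monday
1916: Saturday (leap)
1915: Friday
1914: Thursday
1913: Wednesday
1912: Monday (leap)
1912 begins on a Monday and is a leap year.

1912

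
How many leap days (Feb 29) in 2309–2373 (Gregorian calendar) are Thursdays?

3

Leap years in 2309–2373: 16 of them.
Feb 29 weekday advances by 5 (mod 7) from one leap year to the next four years later (or differs when a century non-leap intervenes).
Leap-day weekdays: 2312:Thu✓ 2316:Tue 2320:Sun 2324:Fri 2328:Wed 2332:Mon 2336:Sat 2340:Thu✓ 2344:Tue 2348:Sun 2352:Fri 2356:Wed 2360:Mon 2364:Sat 2368:Thu✓ 2372:Tue
Thursday: 2312, 2340, 2368 → 3.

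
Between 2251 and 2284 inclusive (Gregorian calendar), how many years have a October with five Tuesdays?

14

October has 31 days; it has five Tuesdays when Tuesday falls among the first (month-length − 28) days — i.e. when October 1 is one of Tuesday/Monday/Sunday.
October 1 by year: 2251:Wed 2252:Fri 2253:Sat 2254:Sun✓ 2255:Mon✓ 2256:Wed 2257:Thu 2258:Fri 2259:Sat 2260:Mon✓ 2261:Tue✓ 2262:Wed 2263:Thu 2264:Sat 2265:Sun✓ …(4 more)… 2270:Sat 2271:Sun✓ 2272:Tue✓ 2273:Wed 2274:Thu 2275:Fri 2276:Sun✓ 2277:Mon✓ 2278:Tue✓ 2279:Wed 2280:Fri 2281:Sat 2282:Sun✓ 2283:Mon✓ 2284:Wed
Years with five Tuesdays: 2254, 2255, 2260, 2261, 2265, 2266, 2267, 2271, 2272, 2276, 2277, 2278, 2282, 2283 → 14.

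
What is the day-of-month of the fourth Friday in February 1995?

24

February 1, 1995 is a Wednesday, so the first Friday is the 3rd.
The fourth Friday is 3 + 21 = 24.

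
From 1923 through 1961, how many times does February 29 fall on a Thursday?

Leap years in 1923–1961: 10 of them.
Feb 29 weekday advances by 5 (mod 7) from one leap year to the next four years later (or differs when a century non-leap intervenes).
Leap-day weekdays: 1924:Fri 1928:Wed 1932:Mon 1936:Sat 1940:Thu✓ 1944:Tue 1948:Sun 1952:Fri 1956:Wed 1960:Mon
Thursday: 1940 → 1.

1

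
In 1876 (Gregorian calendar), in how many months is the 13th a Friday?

1

Check the 13th of each month of 1876: Jan 13: Thu, Feb 13: Sun, Mar 13: Mon, Apr 13: Thu, May 13: Sat, Jun 13: Tue, Jul 13: Thu, Aug 13: Sun, Sep 13: Wed, Oct 13: Fri, Nov 13: Mon, Dec 13: Wed.
Friday occurs in October — 1 month.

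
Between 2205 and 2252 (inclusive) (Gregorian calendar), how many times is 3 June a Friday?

6

Track 3 June's weekday year by year (advancing +1, or +2 across a Feb 29):
  2205: Mon  2206: Tue (+1)  2207: Wed (+1)  2208: Fri (+2) ✓  2209: Sat (+1)
  2210: Sun (+1)  2211: Mon (+1)  2212: Wed (+2)  2213: Thu (+1)  2214: Fri (+1) ✓
  2215: Sat (+1)  2216: Mon (+2)  2217: Tue (+1)  2218: Wed (+1)  … (20 more years) …
  2239: Mon (+1)  2240: Wed (+2)  2241: Thu (+1)  2242: Fri (+1) ✓  2243: Sat (+1)
  2244: Mon (+2)  2245: Tue (+1)  2246: Wed (+1)  2247: Thu (+1)  2248: Sat (+2)
  2249: Sun (+1)  2250: Mon (+1)  2251: Tue (+1)  2252: Thu (+2)
Friday years: 2208, 2214, 2225, 2231, 2236, 2242 — 6 in total.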